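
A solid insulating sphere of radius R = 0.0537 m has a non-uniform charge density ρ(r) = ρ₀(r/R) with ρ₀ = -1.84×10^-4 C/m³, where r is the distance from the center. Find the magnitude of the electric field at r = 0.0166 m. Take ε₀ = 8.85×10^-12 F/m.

By spherical symmetry E is radial; choose a Gaussian sphere of radius r = 0.0166 m (r < R).
Q_enc = ∫₀^r ρ(r')·4πr'² dr' = (4πρ₀/R) ∫₀^r r'^3 dr' = 4πρ₀ r^4/(4·R) = -8.174×10^-10 C.
By Gauss's law, ∮E·dA = E·4πr² = Q_enc/ε₀.
E = |Q_enc|/(4πε₀r²) = (8.174e-10)/(4π·8.85×10^-12·(0.0166)²) = 2.67e4 N/C.

E ≈ 2.67e4 N/C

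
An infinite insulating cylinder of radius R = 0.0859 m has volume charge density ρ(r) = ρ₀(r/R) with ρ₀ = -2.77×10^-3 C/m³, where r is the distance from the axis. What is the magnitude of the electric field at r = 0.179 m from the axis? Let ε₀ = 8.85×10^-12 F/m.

E = 4.30×10^6 N/C

By cylindrical symmetry E is radial; use a coaxial Gaussian cylinder of radius 0.179 m and length L (r > R, full charge per length enclosed).
λ_enc = 2π ∫₀^R ρ₀(r'/R)^1 r' dr' = 2πρ₀R²/3 = -4.281×10^-5 C/m.
Gauss's law: E·2πrL = λ_enc L/ε₀.
E = |λ_enc|/(2πε₀r) = (4.281e-5)/(2π·8.85×10^-12·0.179) = 4.30×10^6 N/C.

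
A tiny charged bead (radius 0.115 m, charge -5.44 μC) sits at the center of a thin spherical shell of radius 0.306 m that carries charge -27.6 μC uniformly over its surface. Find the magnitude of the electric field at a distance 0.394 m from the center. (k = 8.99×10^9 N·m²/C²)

|E| = 1.91e6 N/C

Use a concentric Gaussian sphere at r = 0.394 m (r > 0.306 m, enclosing both).
Q_enc = (-5.44 μC) + (-27.6 μC) = -3.304e-5 C.
Since E is radial and uniform over the Gaussian sphere, Φ = E·4πr² = Q_enc/ε₀.
E = k|Q_enc|/r² = (8.99×10^9)(3.304×10^-5)/(0.394)² = 1.91×10^6 N/C.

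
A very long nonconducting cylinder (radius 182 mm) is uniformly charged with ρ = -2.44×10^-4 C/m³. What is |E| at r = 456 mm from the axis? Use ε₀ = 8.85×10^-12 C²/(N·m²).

E ≈ 1.00e6 N/C

By cylindrical symmetry E is radial; use a coaxial Gaussian cylinder of radius 456 mm and length L (r > 182 mm, full cross-section enclosed).
λ_enc = ρ·πR² = (-2.44e-4)π(0.182)² = -2.539×10^-5 C/m.
Gauss's law: E·2πrL = λ_enc L/ε₀.
E = |λ_enc|/(2πε₀r) = (2.539×10^-5)/(2π·8.85×10^-12·0.456) = 1.00e6 N/C.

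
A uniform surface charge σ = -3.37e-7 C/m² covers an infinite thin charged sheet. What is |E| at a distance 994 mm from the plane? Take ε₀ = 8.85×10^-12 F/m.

E ≈ 1.90×10^4 V/m

By planar symmetry E is perpendicular to the sheet and uniform; use a Gaussian pillbox with flat faces of area A on each side of the sheet.
Flux Φ = 2EA and Q_enc = σA, so 2EA = σA/ε₀ ⇒ E = |σ|/(2ε₀), independent of distance.
E = |σ|/(2ε₀) = (3.37×10^-7)/(2·8.85×10^-12) = 1.90e4 N/C.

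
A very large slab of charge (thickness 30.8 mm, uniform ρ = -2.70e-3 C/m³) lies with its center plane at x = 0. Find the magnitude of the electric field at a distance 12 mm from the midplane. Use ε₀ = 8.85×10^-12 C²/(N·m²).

By symmetry E is perpendicular to the slab. A Gaussian pillbox from −12 mm to +12 mm (face area A) lies entirely within the slab.
Q_enc = ρ·(2x)·A and flux = 2EA, so 2EA = 2ρxA/ε₀ ⇒ E = |ρ|x/ε₀.
E = (2.70×10^-3)(0.012)/(8.85×10^-12) = 3.66×10^6 N/C.

|E| = 3.66×10^6 V/m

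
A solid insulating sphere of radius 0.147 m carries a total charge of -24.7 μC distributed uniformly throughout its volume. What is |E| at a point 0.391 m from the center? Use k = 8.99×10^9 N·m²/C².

|E| ≈ 1.45×10^6 N/C

Take a concentric spherical Gaussian surface of radius r = 0.391 m (r > R, so the entire charge is enclosed).
Q_enc = -24.7 μC = -2.47e-5 C.
By Gauss's law, ∮E·dA = E·4πr² = Q_enc/ε₀.
E = k|Q_enc|/r² = (8.99×10^9)(2.47×10^-5)/(0.391)² = 1.45e6 N/C.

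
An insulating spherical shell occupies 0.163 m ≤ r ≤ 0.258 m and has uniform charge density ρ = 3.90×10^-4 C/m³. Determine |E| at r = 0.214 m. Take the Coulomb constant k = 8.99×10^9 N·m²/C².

By spherical symmetry E is radial; choose a Gaussian sphere of radius r = 0.214 m (within the shell material, 0.163 m < r < 0.258 m).
Only the shell between 0.163 m and r is enclosed: Q_enc = ρ·(4π/3)(r³ − a³) = (3.90×10^-4)·(4π/3)·((0.214)³ − (0.163)³) = 8.935e-6 C.
Applying ∮E·dA = Q_enc/ε₀ with Φ = E(4πr²):
E = k|Q_enc|/r² = (8.99×10^9)(8.935×10^-6)/(0.214)² = 1.75e6 N/C.

E ≈ 1.75e6 V/m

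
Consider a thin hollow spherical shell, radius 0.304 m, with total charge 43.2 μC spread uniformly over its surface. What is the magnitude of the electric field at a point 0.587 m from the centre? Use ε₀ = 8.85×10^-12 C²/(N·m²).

Symmetry ⇒ E = E(r) r̂. Gaussian sphere of radius r = 0.587 m (r > 0.304 m).
The entire shell is enclosed: Q_enc = 4.32×10^-5 C.
Gauss's law: E·4πr² = Q_enc/ε₀.
E = |Q_enc|/(4πε₀r²) = (4.32e-5)/(4π·8.85×10^-12·(0.587)²) = 1.13×10^6 N/C.

1.13×10^6 N/C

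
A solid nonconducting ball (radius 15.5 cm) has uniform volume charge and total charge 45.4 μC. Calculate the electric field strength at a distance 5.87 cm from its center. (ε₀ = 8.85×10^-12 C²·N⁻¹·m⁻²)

6.43×10^6 V/m

Symmetry ⇒ E = E(r) r̂. Gaussian sphere of radius r = 5.87 cm (r < R).
For a uniform sphere the enclosed fraction is (r/R)³, so Q_enc = (45.4 μC)(0.0587/0.155)³ = 2.466e-6 C.
Since E is radial and uniform over the Gaussian sphere, Φ = E·4πr² = Q_enc/ε₀.
E = |Q_enc|/(4πε₀r²) = (2.466×10^-6)/(4π·8.85×10^-12·(0.0587)²) = 6.43e6 N/C.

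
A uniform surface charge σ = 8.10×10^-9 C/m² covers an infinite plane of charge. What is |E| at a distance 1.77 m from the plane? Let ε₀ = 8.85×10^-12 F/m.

|E| = 458 N/C

Choose a cylindrical pillbox piercing the sheet, end faces (area A) parallel to it.
Flux Φ = 2EA and Q_enc = σA, so 2EA = σA/ε₀ ⇒ E = |σ|/(2ε₀), independent of distance.
E = |σ|/(2ε₀) = (8.10×10^-9)/(2·8.85×10^-12) = 458 N/C.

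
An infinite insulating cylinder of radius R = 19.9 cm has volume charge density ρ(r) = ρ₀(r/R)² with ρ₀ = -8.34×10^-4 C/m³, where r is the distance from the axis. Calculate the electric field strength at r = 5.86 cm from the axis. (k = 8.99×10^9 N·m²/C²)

|E| ≈ 1.20×10^5 N/C

By cylindrical symmetry E is radial; use a coaxial Gaussian cylinder of radius 5.86 cm and length L (r < R).
Integrating ρ over the cross-section to radius r: λ_enc = (2πρ₀/R²) ∫₀^r r'^3 dr' = 2πρ₀ r^4/(4·R²) = -3.901e-7 C/m.
Applying ∮E·dA = Q_enc/ε₀ with the end caps contributing no flux:
E = 2k|λ_enc|/r = 2(8.99×10^9)(3.901e-7)/(0.0586) = 1.20×10^5 N/C.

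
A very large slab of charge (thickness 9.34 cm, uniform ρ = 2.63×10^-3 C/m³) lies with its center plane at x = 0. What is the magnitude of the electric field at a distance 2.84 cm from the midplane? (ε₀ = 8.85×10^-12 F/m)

By symmetry E is perpendicular to the slab. A Gaussian pillbox from −2.84 cm to +2.84 cm (face area A) lies entirely within the slab.
Q_enc = ρ·(2x)·A and flux = 2EA, so 2EA = 2ρxA/ε₀ ⇒ E = |ρ|x/ε₀.
E = (2.63e-3)(0.0284)/(8.85×10^-12) = 8.44×10^6 N/C.

|E| = 8.44×10^6 N/C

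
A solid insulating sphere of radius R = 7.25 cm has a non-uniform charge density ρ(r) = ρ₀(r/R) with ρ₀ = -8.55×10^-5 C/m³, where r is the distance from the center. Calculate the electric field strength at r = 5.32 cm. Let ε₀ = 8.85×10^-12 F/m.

9.43×10^4 N/C

Symmetry ⇒ E = E(r) r̂. Gaussian sphere of radius r = 5.32 cm (r < R).
Q_enc = ∫₀^r ρ(r')·4πr'² dr' = (4πρ₀/R) ∫₀^r r'^3 dr' = 4πρ₀ r^4/(4·R) = -2.968×10^-8 C.
Gauss's law: E·4πr² = Q_enc/ε₀.
E = |Q_enc|/(4πε₀r²) = (2.968×10^-8)/(4π·8.85×10^-12·(0.0532)²) = 9.43×10^4 N/C.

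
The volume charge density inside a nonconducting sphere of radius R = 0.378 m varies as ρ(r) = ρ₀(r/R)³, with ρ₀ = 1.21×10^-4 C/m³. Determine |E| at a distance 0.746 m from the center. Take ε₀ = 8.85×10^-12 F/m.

Take a concentric spherical Gaussian surface of radius r = 0.746 m (r > R, all charge enclosed).
Q_enc = 4π ∫₀^R ρ₀(r'/R)^3 r'² dr' = 4πρ₀R³/6 = 1.369×10^-5 C.
Gauss's law: E·4πr² = Q_enc/ε₀.
E = |Q_enc|/(4πε₀r²) = (1.369×10^-5)/(4π·8.85×10^-12·(0.746)²) = 2.21e5 N/C.

|E| = 2.21×10^5 N/C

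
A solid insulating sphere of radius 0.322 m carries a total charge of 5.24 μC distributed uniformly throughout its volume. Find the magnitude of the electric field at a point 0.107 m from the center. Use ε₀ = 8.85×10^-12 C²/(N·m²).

E = 1.51e5 N/C

Take a concentric spherical Gaussian surface of radius r = 0.107 m (r < R).
For a uniform sphere the enclosed fraction is (r/R)³, so Q_enc = (5.24 μC)(0.107/0.322)³ = 1.923×10^-7 C.
By Gauss's law, ∮E·dA = E·4πr² = Q_enc/ε₀.
E = |Q_enc|/(4πε₀r²) = (1.923e-7)/(4π·8.85×10^-12·(0.107)²) = 1.51e5 N/C.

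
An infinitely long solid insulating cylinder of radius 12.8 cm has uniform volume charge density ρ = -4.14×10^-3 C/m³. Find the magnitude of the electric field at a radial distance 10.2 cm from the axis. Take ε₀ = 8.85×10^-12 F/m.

By cylindrical symmetry E is radial; use a coaxial Gaussian cylinder of radius 10.2 cm and length L (r < R).
Charge inside radius r per length L is ρ·πr²·L, so λ_enc = ρπr² = -1.353e-4 C/m.
By Gauss's law (flux through the curved wall only), E·2πrL = λ_enc L/ε₀.
E = |λ_enc|/(2πε₀r) = (1.353e-4)/(2π·8.85×10^-12·0.102) = 2.39×10^7 N/C.

|E| ≈ 2.39×10^7 N/C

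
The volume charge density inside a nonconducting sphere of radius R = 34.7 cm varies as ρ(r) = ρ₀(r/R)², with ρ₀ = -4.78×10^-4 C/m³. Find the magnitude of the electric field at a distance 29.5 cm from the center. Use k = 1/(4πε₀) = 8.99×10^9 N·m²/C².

E ≈ 2.30×10^6 N/C

Use a concentric Gaussian sphere at r = 29.5 cm (r < R).
Integrate the density: Q_enc = 4π ∫₀^r ρ₀(r'/R)^2 r'² dr' = 4πρ₀ r^5/(5·R²) = -2.229×10^-5 C.
Gauss's law: E·4πr² = Q_enc/ε₀.
E = k|Q_enc|/r² = (8.99×10^9)(2.229×10^-5)/(0.295)² = 2.30×10^6 N/C.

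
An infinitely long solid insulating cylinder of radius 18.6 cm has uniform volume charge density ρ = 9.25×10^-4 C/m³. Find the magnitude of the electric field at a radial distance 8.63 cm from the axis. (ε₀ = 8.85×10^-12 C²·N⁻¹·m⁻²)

|E| = 4.51×10^6 V/m

By cylindrical symmetry E is radial; use a coaxial Gaussian cylinder of radius 8.63 cm and length L (r < R).
Charge inside radius r per length L is ρ·πr²·L, so λ_enc = ρπr² = 2.164×10^-5 C/m.
Since E is radial and uniform over the curved surface, Φ = E·2πrL = Q_enc/ε₀ = λ_enc L/ε₀.
E = |λ_enc|/(2πε₀r) = (2.164×10^-5)/(2π·8.85×10^-12·0.0863) = 4.51×10^6 N/C.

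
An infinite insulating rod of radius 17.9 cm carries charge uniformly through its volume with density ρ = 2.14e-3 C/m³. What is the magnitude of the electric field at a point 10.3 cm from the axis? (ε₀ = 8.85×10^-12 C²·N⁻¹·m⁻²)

1.25e7 V/m

Take a coaxial cylindrical Gaussian surface of radius r = 10.3 cm and length L (r < R).
Enclosed charge per unit length: λ_enc = ρ·πr² = (2.14×10^-3)π(0.103)² = 7.132e-5 C/m.
Applying ∮E·dA = Q_enc/ε₀ with the end caps contributing no flux:
E = |λ_enc|/(2πε₀r) = (7.132×10^-5)/(2π·8.85×10^-12·0.103) = 1.25e7 N/C.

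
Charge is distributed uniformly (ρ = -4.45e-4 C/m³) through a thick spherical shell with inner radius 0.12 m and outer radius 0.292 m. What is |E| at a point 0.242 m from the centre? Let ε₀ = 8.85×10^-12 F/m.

Symmetry ⇒ E = E(r) r̂. Gaussian sphere of radius r = 0.242 m (within the shell material, 0.12 m < r < 0.292 m).
Enclosed charge is the volume from a to r: Q_enc = (4π/3)ρ(r³ − a³) = -2.32×10^-5 C.
Gauss's law: E·4πr² = Q_enc/ε₀.
E = |Q_enc|/(4πε₀r²) = (2.32×10^-5)/(4π·8.85×10^-12·(0.242)²) = 3.56×10^6 N/C.

|E| = 3.56×10^6 N/C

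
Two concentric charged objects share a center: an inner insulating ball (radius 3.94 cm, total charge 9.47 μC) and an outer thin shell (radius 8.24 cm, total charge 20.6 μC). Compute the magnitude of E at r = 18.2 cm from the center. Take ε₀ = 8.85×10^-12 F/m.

E = 8.16×10^6 V/m

By spherical symmetry E is radial; choose a Gaussian sphere of radius r = 18.2 cm (r > 8.24 cm, enclosing both).
Q_enc = (9.47 μC) + (20.6 μC) = 3.007×10^-5 C.
By Gauss's law, ∮E·dA = E·4πr² = Q_enc/ε₀.
E = |Q_enc|/(4πε₀r²) = (3.007×10^-5)/(4π·8.85×10^-12·(0.182)²) = 8.16×10^6 N/C.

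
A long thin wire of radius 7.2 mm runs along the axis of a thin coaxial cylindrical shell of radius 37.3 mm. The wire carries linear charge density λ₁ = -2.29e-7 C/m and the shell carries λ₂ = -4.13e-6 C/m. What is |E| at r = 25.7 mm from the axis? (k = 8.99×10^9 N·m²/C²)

|E| ≈ 1.60×10^5 V/m

Choose a coaxial cylinder of radius r = 25.7 mm (arbitrary length L) as the Gaussian surface (between the conductors, 7.2 mm < r < 37.3 mm).
Only the inner wire is enclosed; the outer shell contributes nothing inside itself. λ_enc = λ₁ = -2.29×10^-7 C/m.
By Gauss's law (flux through the curved wall only), E·2πrL = λ_enc L/ε₀.
E = 2k|λ_enc|/r = 2(8.99×10^9)(2.29×10^-7)/(0.0257) = 1.60e5 N/C.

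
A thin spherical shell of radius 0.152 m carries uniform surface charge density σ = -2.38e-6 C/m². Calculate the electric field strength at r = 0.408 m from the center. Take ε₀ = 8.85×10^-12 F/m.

Use a concentric Gaussian sphere at r = 0.408 m (r > 0.152 m).
The entire shell is enclosed: Q_enc = σ·4πR² = (-2.38×10^-6)·4π·(0.152)² = -6.91e-7 C.
Applying ∮E·dA = Q_enc/ε₀ with Φ = E(4πr²):
E = |Q_enc|/(4πε₀r²) = (6.91×10^-7)/(4π·8.85×10^-12·(0.408)²) = 3.73×10^4 N/C.

E ≈ 3.73×10^4 V/m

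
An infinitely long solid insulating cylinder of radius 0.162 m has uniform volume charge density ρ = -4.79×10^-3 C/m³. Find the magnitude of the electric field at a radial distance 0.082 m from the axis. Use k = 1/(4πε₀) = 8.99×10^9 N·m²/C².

Take a coaxial cylindrical Gaussian surface of radius r = 0.082 m and length L (r < R).
Enclosed charge per unit length: λ_enc = ρ·πr² = (-4.79×10^-3)π(0.082)² = -1.012e-4 C/m.
Gauss's law: E·2πrL = λ_enc L/ε₀.
E = 2k|λ_enc|/r = 2(8.99×10^9)(1.012×10^-4)/(0.082) = 2.22e7 N/C.

E ≈ 2.22e7 N/C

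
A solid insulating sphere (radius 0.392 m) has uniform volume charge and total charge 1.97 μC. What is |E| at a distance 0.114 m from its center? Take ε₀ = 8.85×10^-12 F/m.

3.35e4 V/m

Take a concentric spherical Gaussian surface of radius r = 0.114 m (r < R).
Only the charge within r is enclosed: Q_enc = Q·(r/R)³ = (1.97 μC)·(0.114 m/0.392 m)³ = 4.845×10^-8 C.
Applying ∮E·dA = Q_enc/ε₀ with Φ = E(4πr²):
E = |Q_enc|/(4πε₀r²) = (4.845e-8)/(4π·8.85×10^-12·(0.114)²) = 3.35×10^4 N/C.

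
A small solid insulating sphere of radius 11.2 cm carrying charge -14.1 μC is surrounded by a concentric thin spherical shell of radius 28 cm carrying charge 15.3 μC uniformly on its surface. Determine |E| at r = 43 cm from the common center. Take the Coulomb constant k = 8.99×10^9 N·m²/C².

|E| ≈ 5.83×10^4 N/C

Take a concentric spherical Gaussian surface of radius r = 43 cm (r > 28 cm, enclosing both).
Q_enc = (-14.1 μC) + (15.3 μC) = 1.20×10^-6 C.
Gauss's law: E·4πr² = Q_enc/ε₀.
E = k|Q_enc|/r² = (8.99×10^9)(1.20e-6)/(0.43)² = 5.83×10^4 N/C.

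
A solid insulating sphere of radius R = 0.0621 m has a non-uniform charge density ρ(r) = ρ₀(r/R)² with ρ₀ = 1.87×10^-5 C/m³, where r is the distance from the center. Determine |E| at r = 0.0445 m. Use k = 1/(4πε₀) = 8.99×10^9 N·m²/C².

E ≈ 9.65×10^3 N/C

Take a concentric spherical Gaussian surface of radius r = 0.0445 m (r < R).
Integrate the density: Q_enc = 4π ∫₀^r ρ₀(r'/R)^2 r'² dr' = 4πρ₀ r^5/(5·R²) = 2.127×10^-9 C.
Since E is radial and uniform over the Gaussian sphere, Φ = E·4πr² = Q_enc/ε₀.
E = k|Q_enc|/r² = (8.99×10^9)(2.127×10^-9)/(0.0445)² = 9.65e3 N/C.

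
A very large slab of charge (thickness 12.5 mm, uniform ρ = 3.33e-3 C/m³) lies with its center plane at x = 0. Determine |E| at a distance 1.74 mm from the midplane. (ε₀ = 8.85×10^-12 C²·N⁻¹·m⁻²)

E = 6.55×10^5 V/m

By symmetry E is perpendicular to the slab. A Gaussian pillbox from −1.74 mm to +1.74 mm (face area A) lies entirely within the slab.
Q_enc = ρ·(2x)·A and flux = 2EA, so 2EA = 2ρxA/ε₀ ⇒ E = |ρ|x/ε₀.
E = (3.33×10^-3)(0.00174)/(8.85×10^-12) = 6.55×10^5 N/C.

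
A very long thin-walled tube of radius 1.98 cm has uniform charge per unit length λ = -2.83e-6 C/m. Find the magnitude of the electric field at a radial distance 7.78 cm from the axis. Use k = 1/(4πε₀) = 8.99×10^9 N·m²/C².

6.54×10^5 V/m

Take a coaxial cylindrical Gaussian surface of radius r = 7.78 cm and length L (r > 1.98 cm).
The full line charge is enclosed: λ_enc = -2.83×10^-6 C/m.
Gauss's law: E·2πrL = λ_enc L/ε₀.
E = 2k|λ_enc|/r = 2(8.99×10^9)(2.83e-6)/(0.0778) = 6.54×10^5 N/C.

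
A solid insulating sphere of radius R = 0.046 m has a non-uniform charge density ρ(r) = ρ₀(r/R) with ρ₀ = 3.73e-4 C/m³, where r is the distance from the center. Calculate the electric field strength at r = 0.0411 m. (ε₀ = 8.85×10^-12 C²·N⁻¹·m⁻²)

Symmetry ⇒ E = E(r) r̂. Gaussian sphere of radius r = 0.0411 m (r < R).
Q_enc = ∫₀^r ρ(r')·4πr'² dr' = (4πρ₀/R) ∫₀^r r'^3 dr' = 4πρ₀ r^4/(4·R) = 7.269e-8 C.
Since E is radial and uniform over the Gaussian sphere, Φ = E·4πr² = Q_enc/ε₀.
E = |Q_enc|/(4πε₀r²) = (7.269e-8)/(4π·8.85×10^-12·(0.0411)²) = 3.87e5 N/C.

|E| = 3.87×10^5 N/C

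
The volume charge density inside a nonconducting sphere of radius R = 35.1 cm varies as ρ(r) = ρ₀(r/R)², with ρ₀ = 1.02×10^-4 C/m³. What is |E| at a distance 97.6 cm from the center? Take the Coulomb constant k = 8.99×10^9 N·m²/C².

Symmetry ⇒ E = E(r) r̂. Gaussian sphere of radius r = 97.6 cm (r > R, all charge enclosed).
Q_enc = 4π ∫₀^R ρ₀(r'/R)^2 r'² dr' = 4πρ₀R³/5 = 1.109e-5 C.
Gauss's law: E·4πr² = Q_enc/ε₀.
E = k|Q_enc|/r² = (8.99×10^9)(1.109×10^-5)/(0.976)² = 1.05×10^5 N/C.

E = 1.05e5 N/C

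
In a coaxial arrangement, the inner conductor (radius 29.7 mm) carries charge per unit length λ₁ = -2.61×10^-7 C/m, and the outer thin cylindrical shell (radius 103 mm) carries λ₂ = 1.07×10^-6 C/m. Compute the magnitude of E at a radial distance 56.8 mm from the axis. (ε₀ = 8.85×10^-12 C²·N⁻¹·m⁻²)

By cylindrical symmetry E is radial; use a coaxial Gaussian cylinder of radius 56.8 mm and length L (between the conductors, 29.7 mm < r < 103 mm).
The shell at 103 mm lies outside the Gaussian surface, so λ_enc = λ₁ = -2.61×10^-7 C/m.
By Gauss's law (flux through the curved wall only), E·2πrL = λ_enc L/ε₀.
E = |λ_enc|/(2πε₀r) = (2.61×10^-7)/(2π·8.85×10^-12·0.0568) = 8.26e4 N/C.

E = 8.26e4 N/C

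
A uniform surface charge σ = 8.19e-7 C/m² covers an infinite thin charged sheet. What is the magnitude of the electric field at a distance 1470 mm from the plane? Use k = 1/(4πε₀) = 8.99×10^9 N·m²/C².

E = 4.63×10^4 V/m

The symmetry is planar: E is normal to the sheet and the same magnitude on both sides. Take a pillbox straddling the sheet with end-cap area A.
Flux Φ = 2EA and Q_enc = σA, so 2EA = σA/ε₀ ⇒ E = |σ|/(2ε₀), independent of distance.
E = 2πk|σ| = 2π(8.99×10^9)(8.19e-7) = 4.63×10^4 N/C.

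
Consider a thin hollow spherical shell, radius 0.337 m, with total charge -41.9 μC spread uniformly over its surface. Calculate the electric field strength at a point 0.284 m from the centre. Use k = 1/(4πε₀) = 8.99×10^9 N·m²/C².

By spherical symmetry E is radial; choose a Gaussian sphere of radius r = 0.284 m (inside the shell, r < 0.337 m).
All the charge is outside the Gaussian surface: Q_enc = 0, hence E = 0 everywhere inside the shell.

|E| = 0 V/m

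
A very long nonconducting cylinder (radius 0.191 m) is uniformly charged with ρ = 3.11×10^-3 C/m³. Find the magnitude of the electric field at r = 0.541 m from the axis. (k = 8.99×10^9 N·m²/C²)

1.18×10^7 N/C

Choose a coaxial cylinder of radius r = 0.541 m (arbitrary length L) as the Gaussian surface (r > 0.191 m, full cross-section enclosed).
λ_enc = ρ·πR² = (3.11×10^-3)π(0.191)² = 3.564×10^-4 C/m.
Applying ∮E·dA = Q_enc/ε₀ with the end caps contributing no flux:
E = 2k|λ_enc|/r = 2(8.99×10^9)(3.564e-4)/(0.541) = 1.18e7 N/C.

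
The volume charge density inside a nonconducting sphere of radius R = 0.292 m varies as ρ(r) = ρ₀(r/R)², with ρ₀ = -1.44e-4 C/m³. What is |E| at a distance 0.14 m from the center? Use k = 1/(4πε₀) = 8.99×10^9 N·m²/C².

E ≈ 1.05×10^5 N/C

Take a concentric spherical Gaussian surface of radius r = 0.14 m (r < R).
Integrate the density: Q_enc = 4π ∫₀^r ρ₀(r'/R)^2 r'² dr' = 4πρ₀ r^5/(5·R²) = -2.283×10^-7 C.
Since E is radial and uniform over the Gaussian sphere, Φ = E·4πr² = Q_enc/ε₀.
E = k|Q_enc|/r² = (8.99×10^9)(2.283×10^-7)/(0.14)² = 1.05×10^5 N/C.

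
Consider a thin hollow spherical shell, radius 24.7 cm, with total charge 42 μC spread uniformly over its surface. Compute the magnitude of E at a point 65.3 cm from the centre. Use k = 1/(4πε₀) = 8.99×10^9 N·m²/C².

Use a concentric Gaussian sphere at r = 65.3 cm (r > 24.7 cm).
The entire shell is enclosed: Q_enc = 4.20e-5 C.
Since E is radial and uniform over the Gaussian sphere, Φ = E·4πr² = Q_enc/ε₀.
E = k|Q_enc|/r² = (8.99×10^9)(4.20×10^-5)/(0.653)² = 8.85×10^5 N/C.

E = 8.85×10^5 N/C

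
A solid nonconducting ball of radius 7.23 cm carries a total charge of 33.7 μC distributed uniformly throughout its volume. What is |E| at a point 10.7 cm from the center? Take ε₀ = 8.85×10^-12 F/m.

E = 2.65×10^7 N/C

Use a concentric Gaussian sphere at r = 10.7 cm (r > R, so the entire charge is enclosed).
Q_enc = 33.7 μC = 3.37×10^-5 C.
Since E is radial and uniform over the Gaussian sphere, Φ = E·4πr² = Q_enc/ε₀.
E = |Q_enc|/(4πε₀r²) = (3.37×10^-5)/(4π·8.85×10^-12·(0.107)²) = 2.65×10^7 N/C.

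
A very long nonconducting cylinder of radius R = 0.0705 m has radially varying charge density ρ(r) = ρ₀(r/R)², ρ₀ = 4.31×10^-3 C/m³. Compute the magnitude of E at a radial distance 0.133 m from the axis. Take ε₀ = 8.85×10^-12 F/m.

4.55e6 N/C

By cylindrical symmetry E is radial; use a coaxial Gaussian cylinder of radius 0.133 m and length L (r > R, full charge per length enclosed).
λ_enc = 2π ∫₀^R ρ₀(r'/R)^2 r' dr' = 2πρ₀R²/4 = 3.365e-5 C/m.
Gauss's law: E·2πrL = λ_enc L/ε₀.
E = |λ_enc|/(2πε₀r) = (3.365×10^-5)/(2π·8.85×10^-12·0.133) = 4.55e6 N/C.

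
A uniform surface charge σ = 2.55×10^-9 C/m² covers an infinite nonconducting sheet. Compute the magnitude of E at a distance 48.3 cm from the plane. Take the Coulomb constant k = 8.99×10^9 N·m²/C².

|E| = 144 V/m

Choose a cylindrical pillbox piercing the sheet, end faces (area A) parallel to it.
Only the two end caps contribute flux: Φ = 2EA. With Q_enc = σA, Gauss's law gives E = |σ|/(2ε₀).
E = 2πk|σ| = 2π(8.99×10^9)(2.55×10^-9) = 144 N/C.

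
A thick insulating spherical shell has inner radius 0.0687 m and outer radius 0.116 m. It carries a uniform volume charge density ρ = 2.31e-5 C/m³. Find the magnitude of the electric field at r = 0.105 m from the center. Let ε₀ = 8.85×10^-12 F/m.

By spherical symmetry E is radial; choose a Gaussian sphere of radius r = 0.105 m (within the shell material, 0.0687 m < r < 0.116 m).
Enclosed charge is the volume from a to r: Q_enc = (4π/3)ρ(r³ − a³) = 8.064e-8 C.
Gauss's law: E·4πr² = Q_enc/ε₀.
E = |Q_enc|/(4πε₀r²) = (8.064e-8)/(4π·8.85×10^-12·(0.105)²) = 6.58×10^4 N/C.

|E| ≈ 6.58×10^4 V/m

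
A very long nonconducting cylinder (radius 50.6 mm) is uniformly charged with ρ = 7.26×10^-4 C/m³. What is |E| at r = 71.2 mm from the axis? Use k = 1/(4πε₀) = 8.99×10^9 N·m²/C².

Coaxial Gaussian cylinder, radius r = 71.2 mm, length L (r > 50.6 mm, full cross-section enclosed).
λ_enc = ρ·πR² = (7.26×10^-4)π(0.0506)² = 5.84×10^-6 C/m.
Gauss's law: E·2πrL = λ_enc L/ε₀.
E = 2k|λ_enc|/r = 2(8.99×10^9)(5.84e-6)/(0.0712) = 1.47×10^6 N/C.

E ≈ 1.47e6 N/C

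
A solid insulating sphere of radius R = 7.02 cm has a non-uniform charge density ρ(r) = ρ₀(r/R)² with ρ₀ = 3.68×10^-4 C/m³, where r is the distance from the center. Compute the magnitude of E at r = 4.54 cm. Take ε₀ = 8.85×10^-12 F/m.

Symmetry ⇒ E = E(r) r̂. Gaussian sphere of radius r = 4.54 cm (r < R).
Integrate the density: Q_enc = 4π ∫₀^r ρ₀(r'/R)^2 r'² dr' = 4πρ₀ r^5/(5·R²) = 3.62e-8 C.
Applying ∮E·dA = Q_enc/ε₀ with Φ = E(4πr²):
E = |Q_enc|/(4πε₀r²) = (3.62×10^-8)/(4π·8.85×10^-12·(0.0454)²) = 1.58×10^5 N/C.

E ≈ 1.58e5 N/C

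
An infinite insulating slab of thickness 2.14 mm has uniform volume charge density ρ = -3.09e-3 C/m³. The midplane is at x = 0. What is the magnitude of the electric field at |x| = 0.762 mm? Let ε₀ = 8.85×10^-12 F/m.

|E| = 2.66e5 N/C

By symmetry E is perpendicular to the slab. A Gaussian pillbox from −0.762 mm to +0.762 mm (face area A) lies entirely within the slab.
Q_enc = ρ·(2x)·A and flux = 2EA, so 2EA = 2ρxA/ε₀ ⇒ E = |ρ|x/ε₀.
E = (3.09×10^-3)(0.000762)/(8.85×10^-12) = 2.66e5 N/C.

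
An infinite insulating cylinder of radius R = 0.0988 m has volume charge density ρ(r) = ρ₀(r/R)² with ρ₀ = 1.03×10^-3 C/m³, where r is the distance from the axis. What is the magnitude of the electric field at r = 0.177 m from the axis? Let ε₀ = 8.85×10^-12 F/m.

Choose a coaxial cylinder of radius r = 0.177 m (arbitrary length L) as the Gaussian surface (r > R, full charge per length enclosed).
λ_enc = 2π ∫₀^R ρ₀(r'/R)^2 r' dr' = 2πρ₀R²/4 = 1.579×10^-5 C/m.
Gauss's law: E·2πrL = λ_enc L/ε₀.
E = |λ_enc|/(2πε₀r) = (1.579×10^-5)/(2π·8.85×10^-12·0.177) = 1.60×10^6 N/C.

E = 1.60e6 N/C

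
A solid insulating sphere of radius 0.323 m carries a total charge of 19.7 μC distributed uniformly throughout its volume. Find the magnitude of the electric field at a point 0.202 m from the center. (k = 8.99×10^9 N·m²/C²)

Symmetry ⇒ E = E(r) r̂. Gaussian sphere of radius r = 0.202 m (r < R).
For a uniform sphere the enclosed fraction is (r/R)³, so Q_enc = (19.7 μC)(0.202/0.323)³ = 4.819×10^-6 C.
Since E is radial and uniform over the Gaussian sphere, Φ = E·4πr² = Q_enc/ε₀.
E = k|Q_enc|/r² = (8.99×10^9)(4.819×10^-6)/(0.202)² = 1.06×10^6 N/C.

1.06×10^6 N/C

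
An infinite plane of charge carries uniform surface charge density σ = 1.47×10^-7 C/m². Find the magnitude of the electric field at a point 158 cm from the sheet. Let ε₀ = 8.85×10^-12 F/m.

By planar symmetry E is perpendicular to the sheet and uniform; use a Gaussian pillbox with flat faces of area A on each side of the sheet.
Only the two end caps contribute flux: Φ = 2EA. With Q_enc = σA, Gauss's law gives E = |σ|/(2ε₀).
E = |σ|/(2ε₀) = (1.47×10^-7)/(2·8.85×10^-12) = 8.31×10^3 N/C.

E = 8.31e3 V/m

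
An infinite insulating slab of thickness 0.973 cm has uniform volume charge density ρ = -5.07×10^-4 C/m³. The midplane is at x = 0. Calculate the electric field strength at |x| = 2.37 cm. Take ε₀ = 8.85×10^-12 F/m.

The point |x| = 2.37 cm lies outside the slab (half-thickness 0.004865 m). A symmetric pillbox spanning the full slab encloses Q_enc = ρ·d·A.
Flux = 2EA ⇒ E = |ρ|d/(2ε₀), independent of distance outside.
E = (5.07e-4)(0.00973)/(2·8.85×10^-12) = 2.79e5 N/C.

|E| = 2.79e5 N/C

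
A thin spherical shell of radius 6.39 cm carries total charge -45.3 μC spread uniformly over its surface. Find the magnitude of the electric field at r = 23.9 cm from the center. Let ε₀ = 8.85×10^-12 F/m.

Use a concentric Gaussian sphere at r = 23.9 cm (r > 6.39 cm).
The entire shell is enclosed: Q_enc = -4.53e-5 C.
Since E is radial and uniform over the Gaussian sphere, Φ = E·4πr² = Q_enc/ε₀.
E = |Q_enc|/(4πε₀r²) = (4.53×10^-5)/(4π·8.85×10^-12·(0.239)²) = 7.13×10^6 N/C.

|E| ≈ 7.13×10^6 V/m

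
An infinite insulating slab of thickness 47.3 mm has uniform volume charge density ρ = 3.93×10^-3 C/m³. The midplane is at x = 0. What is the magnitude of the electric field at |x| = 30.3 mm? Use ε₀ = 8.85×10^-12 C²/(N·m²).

E = 1.05×10^7 N/C

The point |x| = 30.3 mm lies outside the slab (half-thickness 0.02365 m). A symmetric pillbox spanning the full slab encloses Q_enc = ρ·d·A.
Flux = 2EA ⇒ E = |ρ|d/(2ε₀), independent of distance outside.
E = (3.93×10^-3)(0.0473)/(2·8.85×10^-12) = 1.05e7 N/C.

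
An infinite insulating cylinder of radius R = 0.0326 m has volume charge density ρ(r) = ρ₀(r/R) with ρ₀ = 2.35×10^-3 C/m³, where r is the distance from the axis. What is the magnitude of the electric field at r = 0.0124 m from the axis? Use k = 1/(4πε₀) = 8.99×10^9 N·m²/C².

E = 4.17e5 V/m

Choose a coaxial cylinder of radius r = 0.0124 m (arbitrary length L) as the Gaussian surface (r < R).
Integrating ρ over the cross-section to radius r: λ_enc = (2πρ₀/R) ∫₀^r r'^2 dr' = 2πρ₀ r^3/(3·R) = 2.879×10^-7 C/m.
Since E is radial and uniform over the curved surface, Φ = E·2πrL = Q_enc/ε₀ = λ_enc L/ε₀.
E = 2k|λ_enc|/r = 2(8.99×10^9)(2.879×10^-7)/(0.0124) = 4.17×10^5 N/C.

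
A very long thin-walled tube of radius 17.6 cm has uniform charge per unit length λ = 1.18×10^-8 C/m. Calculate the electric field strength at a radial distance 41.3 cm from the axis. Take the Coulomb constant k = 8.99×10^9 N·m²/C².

E = 514 V/m

Take a coaxial cylindrical Gaussian surface of radius r = 41.3 cm and length L (r > 17.6 cm).
The full line charge is enclosed: λ_enc = 1.18×10^-8 C/m.
Applying ∮E·dA = Q_enc/ε₀ with the end caps contributing no flux:
E = 2k|λ_enc|/r = 2(8.99×10^9)(1.18×10^-8)/(0.413) = 514 N/C.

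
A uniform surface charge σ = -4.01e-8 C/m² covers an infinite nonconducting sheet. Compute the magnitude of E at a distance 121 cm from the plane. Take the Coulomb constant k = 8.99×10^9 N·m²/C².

|E| ≈ 2.27e3 N/C

Choose a cylindrical pillbox piercing the sheet, end faces (area A) parallel to it.
Only the two end caps contribute flux: Φ = 2EA. With Q_enc = σA, Gauss's law gives E = |σ|/(2ε₀).
E = 2πk|σ| = 2π(8.99×10^9)(4.01×10^-8) = 2.27×10^3 N/C.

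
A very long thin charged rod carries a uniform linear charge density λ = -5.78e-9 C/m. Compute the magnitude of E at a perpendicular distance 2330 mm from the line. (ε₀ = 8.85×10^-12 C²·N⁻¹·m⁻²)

44.6 N/C

By cylindrical symmetry E is radial; use a coaxial Gaussian cylinder of radius 2330 mm and length L.
Q_enc = λL, so λ_enc = -5.78×10^-9 C/m.
By Gauss's law (flux through the curved wall only), E·2πrL = λ_enc L/ε₀.
E = |λ_enc|/(2πε₀r) = (5.78×10^-9)/(2π·8.85×10^-12·2.33) = 44.6 N/C.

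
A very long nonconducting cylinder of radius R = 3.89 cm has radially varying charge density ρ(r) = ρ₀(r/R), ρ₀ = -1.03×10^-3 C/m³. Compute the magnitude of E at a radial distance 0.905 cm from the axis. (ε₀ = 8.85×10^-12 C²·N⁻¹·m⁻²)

|E| = 8.17×10^4 N/C

Coaxial Gaussian cylinder, radius r = 0.905 cm, length L (r < R).
Integrating ρ over the cross-section to radius r: λ_enc = (2πρ₀/R) ∫₀^r r'^2 dr' = 2πρ₀ r^3/(3·R) = -4.11×10^-8 C/m.
By Gauss's law (flux through the curved wall only), E·2πrL = λ_enc L/ε₀.
E = |λ_enc|/(2πε₀r) = (4.11×10^-8)/(2π·8.85×10^-12·0.00905) = 8.17e4 N/C.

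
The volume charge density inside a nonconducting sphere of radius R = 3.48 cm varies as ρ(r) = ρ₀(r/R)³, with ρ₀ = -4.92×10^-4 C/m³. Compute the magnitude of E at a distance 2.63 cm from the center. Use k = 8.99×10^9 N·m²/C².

E = 1.05e5 N/C

Use a concentric Gaussian sphere at r = 2.63 cm (r < R).
Q_enc = ∫₀^r ρ(r')·4πr'² dr' = (4πρ₀/R³) ∫₀^r r'^5 dr' = 4πρ₀ r^6/(6·R³) = -8.091e-9 C.
Gauss's law: E·4πr² = Q_enc/ε₀.
E = k|Q_enc|/r² = (8.99×10^9)(8.091e-9)/(0.0263)² = 1.05×10^5 N/C.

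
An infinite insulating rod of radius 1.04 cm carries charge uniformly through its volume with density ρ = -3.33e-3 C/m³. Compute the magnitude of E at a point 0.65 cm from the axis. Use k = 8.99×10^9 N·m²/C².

Choose a coaxial cylinder of radius r = 0.65 cm (arbitrary length L) as the Gaussian surface (r < R).
Charge inside radius r per length L is ρ·πr²·L, so λ_enc = ρπr² = -4.42×10^-7 C/m.
Applying ∮E·dA = Q_enc/ε₀ with the end caps contributing no flux:
E = 2k|λ_enc|/r = 2(8.99×10^9)(4.42×10^-7)/(0.0065) = 1.22×10^6 N/C.

|E| ≈ 1.22e6 N/C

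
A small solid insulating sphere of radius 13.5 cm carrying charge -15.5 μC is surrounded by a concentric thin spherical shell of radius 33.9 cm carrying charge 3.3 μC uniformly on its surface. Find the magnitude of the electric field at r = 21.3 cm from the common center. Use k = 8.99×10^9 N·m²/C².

By spherical symmetry E is radial; choose a Gaussian sphere of radius r = 21.3 cm (between the bodies, 13.5 cm < r < 33.9 cm).
The shell at 33.9 cm lies outside the Gaussian surface, so Q_enc = -15.5 μC = -1.55×10^-5 C.
Applying ∮E·dA = Q_enc/ε₀ with Φ = E(4πr²):
E = k|Q_enc|/r² = (8.99×10^9)(1.55×10^-5)/(0.213)² = 3.07×10^6 N/C.

3.07×10^6 V/m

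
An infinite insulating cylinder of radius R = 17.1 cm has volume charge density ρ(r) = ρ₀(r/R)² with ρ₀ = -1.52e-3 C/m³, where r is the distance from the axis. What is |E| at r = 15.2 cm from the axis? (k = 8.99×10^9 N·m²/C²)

Choose a coaxial cylinder of radius r = 15.2 cm (arbitrary length L) as the Gaussian surface (r < R).
Integrating ρ over the cross-section to radius r: λ_enc = (2πρ₀/R²) ∫₀^r r'^3 dr' = 2πρ₀ r^4/(4·R²) = -4.359×10^-5 C/m.
Applying ∮E·dA = Q_enc/ε₀ with the end caps contributing no flux:
E = 2k|λ_enc|/r = 2(8.99×10^9)(4.359×10^-5)/(0.152) = 5.16×10^6 N/C.

|E| = 5.16×10^6 V/m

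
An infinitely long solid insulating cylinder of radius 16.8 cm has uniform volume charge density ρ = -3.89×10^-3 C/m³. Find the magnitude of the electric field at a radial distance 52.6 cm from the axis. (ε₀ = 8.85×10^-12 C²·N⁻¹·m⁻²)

Choose a coaxial cylinder of radius r = 52.6 cm (arbitrary length L) as the Gaussian surface (r > 16.8 cm, full cross-section enclosed).
λ_enc = ρ·πR² = (-3.89e-3)π(0.168)² = -3.449×10^-4 C/m.
Applying ∮E·dA = Q_enc/ε₀ with the end caps contributing no flux:
E = |λ_enc|/(2πε₀r) = (3.449×10^-4)/(2π·8.85×10^-12·0.526) = 1.18e7 N/C.

1.18e7 N/C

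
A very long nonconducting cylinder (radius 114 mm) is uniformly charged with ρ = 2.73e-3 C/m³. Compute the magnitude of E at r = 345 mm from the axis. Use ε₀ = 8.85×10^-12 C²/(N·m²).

5.81e6 V/m

By cylindrical symmetry E is radial; use a coaxial Gaussian cylinder of radius 345 mm and length L (r > 114 mm, full cross-section enclosed).
λ_enc = ρ·πR² = (2.73×10^-3)π(0.114)² = 1.115×10^-4 C/m.
Applying ∮E·dA = Q_enc/ε₀ with the end caps contributing no flux:
E = |λ_enc|/(2πε₀r) = (1.115e-4)/(2π·8.85×10^-12·0.345) = 5.81×10^6 N/C.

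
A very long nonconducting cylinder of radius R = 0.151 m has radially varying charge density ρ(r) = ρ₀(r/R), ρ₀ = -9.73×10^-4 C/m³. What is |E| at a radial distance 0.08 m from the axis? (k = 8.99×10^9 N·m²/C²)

E = 1.55e6 V/m

By cylindrical symmetry E is radial; use a coaxial Gaussian cylinder of radius 0.08 m and length L (r < R).
Integrating ρ over the cross-section to radius r: λ_enc = (2πρ₀/R) ∫₀^r r'^2 dr' = 2πρ₀ r^3/(3·R) = -6.91×10^-6 C/m.
By Gauss's law (flux through the curved wall only), E·2πrL = λ_enc L/ε₀.
E = 2k|λ_enc|/r = 2(8.99×10^9)(6.91×10^-6)/(0.08) = 1.55×10^6 N/C.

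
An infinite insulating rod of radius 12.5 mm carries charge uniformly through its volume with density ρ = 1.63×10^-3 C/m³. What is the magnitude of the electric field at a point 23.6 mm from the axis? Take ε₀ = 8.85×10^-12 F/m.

E = 6.10×10^5 V/m

Coaxial Gaussian cylinder, radius r = 23.6 mm, length L (r > 12.5 mm, full cross-section enclosed).
λ_enc = ρ·πR² = (1.63×10^-3)π(0.0125)² = 8.001e-7 C/m.
Gauss's law: E·2πrL = λ_enc L/ε₀.
E = |λ_enc|/(2πε₀r) = (8.001×10^-7)/(2π·8.85×10^-12·0.0236) = 6.10×10^5 N/C.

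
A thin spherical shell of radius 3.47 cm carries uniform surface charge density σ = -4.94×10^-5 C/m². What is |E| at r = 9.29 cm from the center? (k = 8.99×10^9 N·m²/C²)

7.79×10^5 N/C

Take a concentric spherical Gaussian surface of radius r = 9.29 cm (r > 3.47 cm).
The entire shell is enclosed: Q_enc = σ·4πR² = (-4.94e-5)·4π·(0.0347)² = -7.475e-7 C.
Since E is radial and uniform over the Gaussian sphere, Φ = E·4πr² = Q_enc/ε₀.
E = k|Q_enc|/r² = (8.99×10^9)(7.475×10^-7)/(0.0929)² = 7.79×10^5 N/C.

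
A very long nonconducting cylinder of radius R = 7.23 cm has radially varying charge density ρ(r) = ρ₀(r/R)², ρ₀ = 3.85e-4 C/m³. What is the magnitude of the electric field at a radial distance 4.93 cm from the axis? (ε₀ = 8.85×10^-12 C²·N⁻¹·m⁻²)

Choose a coaxial cylinder of radius r = 4.93 cm (arbitrary length L) as the Gaussian surface (r < R).
Integrating ρ over the cross-section to radius r: λ_enc = (2πρ₀/R²) ∫₀^r r'^3 dr' = 2πρ₀ r^4/(4·R²) = 6.834×10^-7 C/m.
Gauss's law: E·2πrL = λ_enc L/ε₀.
E = |λ_enc|/(2πε₀r) = (6.834×10^-7)/(2π·8.85×10^-12·0.0493) = 2.49×10^5 N/C.

|E| = 2.49×10^5 N/C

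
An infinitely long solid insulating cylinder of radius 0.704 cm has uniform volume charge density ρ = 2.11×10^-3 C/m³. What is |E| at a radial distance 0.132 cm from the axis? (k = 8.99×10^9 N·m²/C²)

Coaxial Gaussian cylinder, radius r = 0.132 cm, length L (r < R).
Enclosed charge per unit length: λ_enc = ρ·πr² = (2.11×10^-3)π(0.00132)² = 1.155e-8 C/m.
Gauss's law: E·2πrL = λ_enc L/ε₀.
E = 2k|λ_enc|/r = 2(8.99×10^9)(1.155e-8)/(0.00132) = 1.57e5 N/C.

|E| ≈ 1.57×10^5 V/m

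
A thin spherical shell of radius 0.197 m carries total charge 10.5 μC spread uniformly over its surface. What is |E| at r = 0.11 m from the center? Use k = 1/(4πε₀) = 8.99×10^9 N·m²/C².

Take a concentric spherical Gaussian surface of radius r = 0.11 m (inside the shell, r < 0.197 m).
All the charge is outside the Gaussian surface: Q_enc = 0, hence E = 0 everywhere inside the shell.

E = 0 (no enclosed charge)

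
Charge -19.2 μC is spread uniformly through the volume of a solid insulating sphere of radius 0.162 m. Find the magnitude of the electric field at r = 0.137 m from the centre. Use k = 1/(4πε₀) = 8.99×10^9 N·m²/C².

|E| ≈ 5.56e6 V/m

Symmetry ⇒ E = E(r) r̂. Gaussian sphere of radius r = 0.137 m (r < R).
Only the charge within r is enclosed: Q_enc = Q·(r/R)³ = (-19.2 μC)·(0.137 m/0.162 m)³ = -1.161e-5 C.
Applying ∮E·dA = Q_enc/ε₀ with Φ = E(4πr²):
E = k|Q_enc|/r² = (8.99×10^9)(1.161×10^-5)/(0.137)² = 5.56e6 N/C.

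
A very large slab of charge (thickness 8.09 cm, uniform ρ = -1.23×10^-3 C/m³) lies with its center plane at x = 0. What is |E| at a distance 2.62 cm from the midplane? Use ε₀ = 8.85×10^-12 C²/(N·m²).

By symmetry E is perpendicular to the slab. A Gaussian pillbox from −2.62 cm to +2.62 cm (face area A) lies entirely within the slab.
Q_enc = ρ·(2x)·A and flux = 2EA, so 2EA = 2ρxA/ε₀ ⇒ E = |ρ|x/ε₀.
E = (1.23×10^-3)(0.0262)/(8.85×10^-12) = 3.64×10^6 N/C.

|E| = 3.64×10^6 N/C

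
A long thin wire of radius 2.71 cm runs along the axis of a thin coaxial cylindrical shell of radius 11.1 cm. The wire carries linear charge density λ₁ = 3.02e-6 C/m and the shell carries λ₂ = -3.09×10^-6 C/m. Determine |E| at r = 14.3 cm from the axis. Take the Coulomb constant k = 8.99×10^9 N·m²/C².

E = 8.80×10^3 N/C

Choose a coaxial cylinder of radius r = 14.3 cm (arbitrary length L) as the Gaussian surface (r > 11.1 cm, enclosing both).
λ_enc = λ₁ + λ₂ = (3.02e-6) + (-3.09×10^-6) = -7.00e-8 C/m.
Applying ∮E·dA = Q_enc/ε₀ with the end caps contributing no flux:
E = 2k|λ_enc|/r = 2(8.99×10^9)(7.00e-8)/(0.143) = 8.80e3 N/C.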